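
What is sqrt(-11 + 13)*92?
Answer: 92*sqrt(2) ≈ 130.11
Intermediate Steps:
sqrt(-11 + 13)*92 = sqrt(2)*92 = 92*sqrt(2)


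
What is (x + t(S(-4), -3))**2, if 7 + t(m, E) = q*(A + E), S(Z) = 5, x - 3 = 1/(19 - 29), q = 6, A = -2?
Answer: 116281/100 ≈ 1162.8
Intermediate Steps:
x = 29/10 (x = 3 + 1/(19 - 29) = 3 + 1/(-10) = 3 - 1/10 = 29/10 ≈ 2.9000)
t(m, E) = -19 + 6*E (t(m, E) = -7 + 6*(-2 + E) = -7 + (-12 + 6*E) = -19 + 6*E)
(x + t(S(-4), -3))**2 = (29/10 + (-19 + 6*(-3)))**2 = (29/10 + (-19 - 18))**2 = (29/10 - 37)**2 = (-341/10)**2 = 116281/100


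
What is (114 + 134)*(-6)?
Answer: -1488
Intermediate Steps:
(114 + 134)*(-6) = 248*(-6) = -1488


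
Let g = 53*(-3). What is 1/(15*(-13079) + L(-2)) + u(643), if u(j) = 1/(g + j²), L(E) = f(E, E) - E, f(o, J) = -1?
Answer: -108553/40540442680 ≈ -2.6776e-6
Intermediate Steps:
L(E) = -1 - E
g = -159
u(j) = 1/(-159 + j²)
1/(15*(-13079) + L(-2)) + u(643) = 1/(15*(-13079) + (-1 - 1*(-2))) + 1/(-159 + 643²) = 1/(-196185 + (-1 + 2)) + 1/(-159 + 413449) = 1/(-196185 + 1) + 1/413290 = 1/(-196184) + 1/413290 = -1/196184 + 1/413290 = -108553/40540442680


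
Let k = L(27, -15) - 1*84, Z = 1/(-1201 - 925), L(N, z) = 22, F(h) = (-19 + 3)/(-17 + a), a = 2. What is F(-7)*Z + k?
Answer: -988598/15945 ≈ -62.000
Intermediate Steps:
F(h) = 16/15 (F(h) = (-19 + 3)/(-17 + 2) = -16/(-15) = -16*(-1/15) = 16/15)
Z = -1/2126 (Z = 1/(-2126) = -1/2126 ≈ -0.00047037)
k = -62 (k = 22 - 1*84 = 22 - 84 = -62)
F(-7)*Z + k = (16/15)*(-1/2126) - 62 = -8/15945 - 62 = -988598/15945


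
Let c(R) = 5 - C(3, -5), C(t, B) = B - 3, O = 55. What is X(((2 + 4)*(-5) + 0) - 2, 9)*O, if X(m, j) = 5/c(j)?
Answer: 275/13 ≈ 21.154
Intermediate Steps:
C(t, B) = -3 + B
c(R) = 13 (c(R) = 5 - (-3 - 5) = 5 - 1*(-8) = 5 + 8 = 13)
X(m, j) = 5/13
X(((2 + 4)*(-5) + 0) - 2, 9)*O = (5/13)*55 = 275/13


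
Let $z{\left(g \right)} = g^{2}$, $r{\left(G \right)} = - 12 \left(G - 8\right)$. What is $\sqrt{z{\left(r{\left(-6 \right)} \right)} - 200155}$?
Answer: $i \sqrt{171931} \approx 414.65 i$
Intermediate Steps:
$r{\left(G \right)} = 96 - 12 G$ ($r{\left(G \right)} = - 12 \left(-8 + G\right) = 96 - 12 G$)
$\sqrt{z{\left(r{\left(-6 \right)} \right)} - 200155} = \sqrt{\left(96 - -72\right)^{2} - 200155} = \sqrt{\left(96 + 72\right)^{2} - 200155} = \sqrt{168^{2} - 200155} = \sqrt{28224 - 200155} = \sqrt{-171931} = i \sqrt{171931}$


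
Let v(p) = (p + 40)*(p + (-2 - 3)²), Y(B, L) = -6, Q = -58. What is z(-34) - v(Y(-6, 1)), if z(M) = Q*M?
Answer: 1326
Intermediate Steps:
z(M) = -58*M
v(p) = (25 + p)*(40 + p) (v(p) = (40 + p)*(p + (-5)²) = (40 + p)*(p + 25) = (40 + p)*(25 + p) = (25 + p)*(40 + p))
z(-34) - v(Y(-6, 1)) = -58*(-34) - (1000 + (-6)² + 65*(-6)) = 1972 - (1000 + 36 - 390) = 1972 - 1*646 = 1972 - 646 = 1326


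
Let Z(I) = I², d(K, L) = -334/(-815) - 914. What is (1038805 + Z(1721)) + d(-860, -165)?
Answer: 3259781914/815 ≈ 3.9997e+6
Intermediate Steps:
d(K, L) = -744576/815 (d(K, L) = -334*(-1/815) - 914 = 334/815 - 914 = -744576/815)
(1038805 + Z(1721)) + d(-860, -165) = (1038805 + 1721²) - 744576/815 = (1038805 + 2961841) - 744576/815 = 4000646 - 744576/815 = 3259781914/815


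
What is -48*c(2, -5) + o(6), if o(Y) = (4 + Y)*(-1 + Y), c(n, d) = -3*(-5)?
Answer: -670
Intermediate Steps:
c(n, d) = 15
o(Y) = (-1 + Y)*(4 + Y)
-48*c(2, -5) + o(6) = -48*15 + (-4 + 6**2 + 3*6) = -720 + (-4 + 36 + 18) = -720 + 50 = -670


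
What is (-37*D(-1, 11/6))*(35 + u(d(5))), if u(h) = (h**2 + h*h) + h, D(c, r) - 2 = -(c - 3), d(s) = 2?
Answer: -9990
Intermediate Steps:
D(c, r) = 5 - c (D(c, r) = 2 - (c - 3) = 2 - (-3 + c) = 2 + (3 - c) = 5 - c)
u(h) = h + 2*h**2 (u(h) = (h**2 + h**2) + h = 2*h**2 + h = h + 2*h**2)
(-37*D(-1, 11/6))*(35 + u(d(5))) = (-37*(5 - 1*(-1)))*(35 + 2*(1 + 2*2)) = (-37*(5 + 1))*(35 + 2*(1 + 4)) = (-37*6)*(35 + 2*5) = -222*(35 + 10) = -222*45 = -9990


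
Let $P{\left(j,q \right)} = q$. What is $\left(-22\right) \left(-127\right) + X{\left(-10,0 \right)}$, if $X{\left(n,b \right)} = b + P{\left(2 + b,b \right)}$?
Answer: $2794$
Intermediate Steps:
$X{\left(n,b \right)} = 2 b$ ($X{\left(n,b \right)} = b + b = 2 b$)
$\left(-22\right) \left(-127\right) + X{\left(-10,0 \right)} = \left(-22\right) \left(-127\right) + 2 \cdot 0 = 2794 + 0 = 2794$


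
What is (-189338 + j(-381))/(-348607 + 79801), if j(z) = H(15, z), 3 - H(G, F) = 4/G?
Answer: 2840029/4032090 ≈ 0.70436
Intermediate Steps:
H(G, F) = 3 - 4/G
j(z) = 41/15 (j(z) = 3 - 4/15 = 41/15)
(-189338 + j(-381))/(-348607 + 79801) = (-189338 + 41/15)/(-348607 + 79801) = -2840029/15/(-268806) = -2840029/15*(-1/268806) = 2840029/4032090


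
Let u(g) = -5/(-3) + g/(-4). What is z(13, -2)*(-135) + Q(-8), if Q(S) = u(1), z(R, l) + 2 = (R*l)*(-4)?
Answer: -165223/12 ≈ -13769.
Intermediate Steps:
z(R, l) = -2 - 4*R*l (z(R, l) = -2 + (R*l)*(-4) = -2 - 4*R*l)
u(g) = 5/3 - g/4 (u(g) = -5*(-1/3) + g*(-1/4) = 5/3 - g/4)
Q(S) = 17/12 (Q(S) = 5/3 - 1/4*1 = 5/3 - 1/4 = 17/12)
z(13, -2)*(-135) + Q(-8) = (-2 - 4*13*(-2))*(-135) + 17/12 = (-2 + 104)*(-135) + 17/12 = 102*(-135) + 17/12 = -13770 + 17/12 = -165223/12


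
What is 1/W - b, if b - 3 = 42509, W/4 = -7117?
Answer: -1210231617/28468 ≈ -42512.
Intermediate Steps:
W = -28468 (W = 4*(-7117) = -28468)
b = 42512 (b = 3 + 42509 = 42512)
1/W - b = 1/(-28468) - 1*42512 = -1/28468 - 42512 = -1210231617/28468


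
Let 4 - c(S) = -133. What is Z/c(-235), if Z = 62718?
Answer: 62718/137 ≈ 457.80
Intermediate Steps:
c(S) = 137 (c(S) = 4 - 1*(-133) = 4 + 133 = 137)
Z/c(-235) = 62718/137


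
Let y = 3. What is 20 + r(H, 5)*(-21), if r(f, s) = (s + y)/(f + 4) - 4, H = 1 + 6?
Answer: 976/11 ≈ 88.727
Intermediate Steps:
H = 7
r(f, s) = -4 + (3 + s)/(4 + f) (r(f, s) = (s + 3)/(f + 4) - 4 = (3 + s)/(4 + f) - 4 = -4 + (3 + s)/(4 + f))
20 + r(H, 5)*(-21) = 20 + ((-13 + 5 - 4*7)/(4 + 7))*(-21) = 20 + ((-13 + 5 - 28)/11)*(-21) = 20 + ((1/11)*(-36))*(-21) = 20 - 36/11*(-21) = 20 + 756/11 = 976/11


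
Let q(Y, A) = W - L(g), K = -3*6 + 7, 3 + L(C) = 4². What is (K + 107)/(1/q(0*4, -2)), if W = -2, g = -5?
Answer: -1440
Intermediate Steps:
L(C) = 13 (L(C) = -3 + 4² = -3 + 16 = 13)
K = -11 (K = -18 + 7 = -11)
q(Y, A) = -15 (q(Y, A) = -2 - 1*13 = -2 - 13 = -15)
(K + 107)/(1/q(0*4, -2)) = (-11 + 107)/(1/(-15)) = 96/(-1/15) = -15*96 = -1440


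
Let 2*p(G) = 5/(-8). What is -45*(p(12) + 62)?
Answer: -44415/16 ≈ -2775.9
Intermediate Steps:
p(G) = -5/16 (p(G) = (5/(-8))/2 = (5*(-1/8))/2 = (1/2)*(-5/8) = -5/16)
-45*(p(12) + 62) = -45*(-5/16 + 62) = -45*987/16 = -44415/16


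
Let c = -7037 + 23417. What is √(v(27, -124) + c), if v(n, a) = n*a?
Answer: 6*√362 ≈ 114.16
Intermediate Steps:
v(n, a) = a*n
c = 16380
√(v(27, -124) + c) = √(-124*27 + 16380) = √(-3348 + 16380) = √13032 = 6*√362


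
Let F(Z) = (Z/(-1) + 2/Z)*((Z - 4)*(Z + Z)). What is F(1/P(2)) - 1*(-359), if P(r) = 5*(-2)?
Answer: 171341/500 ≈ 342.68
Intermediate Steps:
P(r) = -10
F(Z) = 2*Z*(-4 + Z)*(-Z + 2/Z) (F(Z) = (Z*(-1) + 2/Z)*((-4 + Z)*(2*Z)) = (-Z + 2/Z)*(2*Z*(-4 + Z)) = 2*Z*(-4 + Z)*(-Z + 2/Z))
F(1/P(2)) - 1*(-359) = (-16 - 2*(1/(-10))**3 + 4/(-10) + 8*(1/(-10))**2) - 1*(-359) = (-16 - 2*(-1/10)**3 + 4*(-1/10) + 8*(-1/10)**2) + 359 = (-16 - 2*(-1/1000) - 2/5 + 8*(1/100)) + 359 = (-16 + 1/500 - 2/5 + 2/25) + 359 = -8159/500 + 359 = 171341/500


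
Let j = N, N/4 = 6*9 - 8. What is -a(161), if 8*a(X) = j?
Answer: -23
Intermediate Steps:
N = 184 (N = 4*(6*9 - 8) = 4*(54 - 8) = 4*46 = 184)
j = 184
a(X) = 23 (a(X) = (⅛)*184 = 23)
-a(161) = -1*23 = -23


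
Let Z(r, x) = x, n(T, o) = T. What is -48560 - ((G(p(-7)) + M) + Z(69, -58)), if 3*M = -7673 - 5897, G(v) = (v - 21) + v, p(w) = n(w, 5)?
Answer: -131831/3 ≈ -43944.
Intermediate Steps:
p(w) = w
G(v) = -21 + 2*v (G(v) = (-21 + v) + v = -21 + 2*v)
M = -13570/3 (M = (-7673 - 5897)/3 = (⅓)*(-13570) = -13570/3 ≈ -4523.3)
-48560 - ((G(p(-7)) + M) + Z(69, -58)) = -48560 - (((-21 + 2*(-7)) - 13570/3) - 58) = -48560 - (((-21 - 14) - 13570/3) - 58) = -48560 - ((-35 - 13570/3) - 58) = -48560 - (-13675/3 - 58) = -48560 - 1*(-13849/3) = -48560 + 13849/3 = -131831/3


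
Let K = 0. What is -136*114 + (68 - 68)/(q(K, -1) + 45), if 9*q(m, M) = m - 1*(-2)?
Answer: -15504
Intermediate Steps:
q(m, M) = 2/9 + m/9 (q(m, M) = (m - 1*(-2))/9 = (m + 2)/9 = (2 + m)/9 = 2/9 + m/9)
-136*114 + (68 - 68)/(q(K, -1) + 45) = -136*114 + (68 - 68)/((2/9 + (⅑)*0) + 45) = -15504 + 0/((2/9 + 0) + 45) = -15504 + 0/(2/9 + 45) = -15504 + 0/(407/9) = -15504 + 0*(9/407) = -15504 + 0 = -15504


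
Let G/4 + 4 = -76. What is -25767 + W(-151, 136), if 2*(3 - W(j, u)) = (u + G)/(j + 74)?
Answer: -1983920/77 ≈ -25765.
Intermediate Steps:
G = -320 (G = -16 + 4*(-76) = -16 - 304 = -320)
W(j, u) = 3 - (-320 + u)/(2*(74 + j)) (W(j, u) = 3 - (u - 320)/(2*(j + 74)) = 3 - (-320 + u)/(2*(74 + j)))
-25767 + W(-151, 136) = -25767 + (764 - 1*136 + 6*(-151))/(2*(74 - 151)) = -25767 + (1/2)*(764 - 136 - 906)/(-77) = -25767 + (1/2)*(-1/77)*(-278) = -25767 + 139/77 = -1983920/77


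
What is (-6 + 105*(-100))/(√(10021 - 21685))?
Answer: 1751*I/18 ≈ 97.278*I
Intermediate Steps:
(-6 + 105*(-100))/(√(10021 - 21685)) = (-6 - 10500)/(√(-11664)) = -10506*(-I/108) = -(-1751)*I/18 = 1751*I/18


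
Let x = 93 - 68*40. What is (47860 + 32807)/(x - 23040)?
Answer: -80667/25667 ≈ -3.1428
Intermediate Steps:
x = -2627 (x = 93 - 2720 = -2627)
(47860 + 32807)/(x - 23040) = (47860 + 32807)/(-2627 - 23040) = 80667/(-25667) = 80667*(-1/25667) = -80667/25667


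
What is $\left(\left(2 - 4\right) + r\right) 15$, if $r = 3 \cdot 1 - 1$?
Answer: $0$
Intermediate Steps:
$r = 2$ ($r = 3 - 1 = 2$)
$\left(\left(2 - 4\right) + r\right) 15 = \left(\left(2 - 4\right) + 2\right) 15 = \left(-2 + 2\right) 15 = 0 \cdot 15 = 0$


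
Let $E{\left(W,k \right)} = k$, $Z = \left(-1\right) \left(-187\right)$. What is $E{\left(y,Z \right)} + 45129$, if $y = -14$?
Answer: $45316$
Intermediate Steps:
$Z = 187$
$E{\left(y,Z \right)} + 45129 = 187 + 45129 = 45316$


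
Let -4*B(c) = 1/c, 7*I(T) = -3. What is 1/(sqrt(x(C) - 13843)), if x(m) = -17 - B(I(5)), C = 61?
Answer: -2*I*sqrt(498981)/166327 ≈ -0.0084939*I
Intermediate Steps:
I(T) = -3/7 (I(T) = (1/7)*(-3) = -3/7)
B(c) = -1/(4*c)
x(m) = -211/12 (x(m) = -17 - (-1)/(4*(-3/7)) = -17 - (-1)*(-7)/(4*3) = -17 - 1*7/12 = -17 - 7/12 = -211/12)
1/(sqrt(x(C) - 13843)) = 1/(sqrt(-211/12 - 13843)) = 1/(sqrt(-166327/12)) = 1/(I*sqrt(498981)/6) = -2*I*sqrt(498981)/166327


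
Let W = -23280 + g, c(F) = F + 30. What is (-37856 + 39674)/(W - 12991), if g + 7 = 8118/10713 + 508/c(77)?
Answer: -115775391/2309935226 ≈ -0.050121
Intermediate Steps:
c(F) = 30 + F
g = -571069/382097 (g = -7 + (8118/10713 + 508/(30 + 77)) = -7 + (8118*(1/10713) + 508/107) = -7 + (2706/3571 + 508*(1/107)) = -7 + (2706/3571 + 508/107) = -7 + 2103610/382097 = -571069/382097 ≈ -1.4946)
W = -8895789229/382097 (W = -23280 - 571069/382097 = -8895789229/382097 ≈ -23282.)
(-37856 + 39674)/(W - 12991) = (-37856 + 39674)/(-8895789229/382097 - 12991) = 1818/(-13859611356/382097) = 1818*(-382097/13859611356) = -115775391/2309935226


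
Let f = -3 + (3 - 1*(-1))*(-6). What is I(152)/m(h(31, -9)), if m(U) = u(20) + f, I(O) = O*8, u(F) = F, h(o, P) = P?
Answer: -1216/7 ≈ -173.71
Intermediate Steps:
I(O) = 8*O
f = -27 (f = -3 + (3 + 1)*(-6) = -3 + 4*(-6) = -3 - 24 = -27)
m(U) = -7 (m(U) = 20 - 27 = -7)
I(152)/m(h(31, -9)) = (8*152)/(-7) = 1216*(-1/7) = -1216/7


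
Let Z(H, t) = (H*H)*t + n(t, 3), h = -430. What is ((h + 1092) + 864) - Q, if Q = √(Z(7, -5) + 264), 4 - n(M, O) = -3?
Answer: 1526 - √26 ≈ 1520.9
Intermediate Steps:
n(M, O) = 7 (n(M, O) = 4 - 1*(-3) = 4 + 3 = 7)
Z(H, t) = 7 + t*H² (Z(H, t) = (H*H)*t + 7 = H²*t + 7 = t*H² + 7 = 7 + t*H²)
Q = √26 (Q = √((7 - 5*7²) + 264) = √((7 - 5*49) + 264) = √((7 - 245) + 264) = √(-238 + 264) = √26 ≈ 5.0990)
((h + 1092) + 864) - Q = ((-430 + 1092) + 864) - √26 = (662 + 864) - √26 = 1526 - √26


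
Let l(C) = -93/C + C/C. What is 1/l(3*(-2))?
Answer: 2/33 ≈ 0.060606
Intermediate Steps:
l(C) = 1 - 93/C (l(C) = -93/C + 1 = 1 - 93/C)
1/l(3*(-2)) = 1/((-93 + 3*(-2))/((3*(-2)))) = 1/((-93 - 6)/(-6)) = 1/(-1/6*(-99)) = 1/(33/2) = 2/33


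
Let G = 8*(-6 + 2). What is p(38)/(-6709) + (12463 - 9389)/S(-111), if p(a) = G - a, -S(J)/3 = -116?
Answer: 355997/40254 ≈ 8.8438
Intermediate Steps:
G = -32 (G = 8*(-4) = -32)
S(J) = 348 (S(J) = -3*(-116) = 348)
p(a) = -32 - a
p(38)/(-6709) + (12463 - 9389)/S(-111) = (-32 - 1*38)/(-6709) + (12463 - 9389)/348 = (-32 - 38)*(-1/6709) + 3074*(1/348) = -70*(-1/6709) + 53/6 = 70/6709 + 53/6 = 355997/40254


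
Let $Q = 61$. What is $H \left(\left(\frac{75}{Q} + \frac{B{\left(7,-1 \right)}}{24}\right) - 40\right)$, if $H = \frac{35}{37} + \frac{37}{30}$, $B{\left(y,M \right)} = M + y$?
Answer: $- \frac{7578727}{90280} \approx -83.947$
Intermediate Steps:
$H = \frac{2419}{1110}$ ($H = 35 \cdot \frac{1}{37} + 37 \cdot \frac{1}{30} = \frac{35}{37} + \frac{37}{30} = \frac{2419}{1110} \approx 2.1793$)
$H \left(\left(\frac{75}{Q} + \frac{B{\left(7,-1 \right)}}{24}\right) - 40\right) = \frac{2419 \left(\left(\frac{75}{61} + \frac{-1 + 7}{24}\right) - 40\right)}{1110} = \frac{2419 \left(\left(75 \cdot \frac{1}{61} + 6 \cdot \frac{1}{24}\right) - 40\right)}{1110} = \frac{2419 \left(\left(\frac{75}{61} + \frac{1}{4}\right) - 40\right)}{1110} = \frac{2419 \left(\frac{361}{244} - 40\right)}{1110} = \frac{2419}{1110} \left(- \frac{9399}{244}\right) = - \frac{7578727}{90280}$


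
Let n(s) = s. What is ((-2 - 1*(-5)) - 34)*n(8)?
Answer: -248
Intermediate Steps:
((-2 - 1*(-5)) - 34)*n(8) = ((-2 - 1*(-5)) - 34)*8 = ((-2 + 5) - 34)*8 = (3 - 34)*8 = -31*8 = -248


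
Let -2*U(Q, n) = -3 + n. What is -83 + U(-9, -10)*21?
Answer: 107/2 ≈ 53.500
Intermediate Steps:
U(Q, n) = 3/2 - n/2 (U(Q, n) = -(-3 + n)/2 = 3/2 - n/2)
-83 + U(-9, -10)*21 = -83 + (3/2 - ½*(-10))*21 = -83 + (3/2 + 5)*21 = -83 + (13/2)*21 = -83 + 273/2 = 107/2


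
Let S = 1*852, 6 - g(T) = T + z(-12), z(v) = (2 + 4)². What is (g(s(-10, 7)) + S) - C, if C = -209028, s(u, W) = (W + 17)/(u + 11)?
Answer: 209826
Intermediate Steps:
s(u, W) = (17 + W)/(11 + u)
z(v) = 36 (z(v) = 6² = 36)
g(T) = -30 - T (g(T) = 6 - (T + 36) = 6 - (36 + T) = 6 + (-36 - T) = -30 - T)
S = 852
(g(s(-10, 7)) + S) - C = ((-30 - (17 + 7)/(11 - 10)) + 852) - 1*(-209028) = ((-30 - 24/1) + 852) + 209028 = ((-30 - 24) + 852) + 209028 = (-54 + 852) + 209028 = 798 + 209028 = 209826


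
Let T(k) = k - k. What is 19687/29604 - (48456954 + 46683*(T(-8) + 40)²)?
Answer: -3645725297729/29604 ≈ -1.2315e+8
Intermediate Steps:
T(k) = 0
19687/29604 - (48456954 + 46683*(T(-8) + 40)²) = 19687/29604 - (48456954 + 46683*(0 + 40)²) = 19687*(1/29604) - 46683/(1/(1038 + 40²)) = 19687/29604 - 46683/(1/(1038 + 1600)) = 19687/29604 - 46683/(1/2638) = 19687/29604 - 46683/1/2638 = 19687/29604 - 46683*2638 = 19687/29604 - 123149754 = -3645725297729/29604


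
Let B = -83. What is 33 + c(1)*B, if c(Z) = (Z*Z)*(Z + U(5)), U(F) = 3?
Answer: -299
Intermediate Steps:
c(Z) = Z²*(3 + Z) (c(Z) = (Z*Z)*(Z + 3) = Z²*(3 + Z))
33 + c(1)*B = 33 + (1²*(3 + 1))*(-83) = 33 + (1*4)*(-83) = 33 + 4*(-83) = 33 - 332 = -299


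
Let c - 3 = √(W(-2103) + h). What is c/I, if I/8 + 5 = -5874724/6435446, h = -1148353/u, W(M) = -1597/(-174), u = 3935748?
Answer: -9653169/152207816 - 3217723*√3215683003930133/2895416102464112 ≈ -0.12644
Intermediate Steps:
W(M) = 1597/174 (W(M) = -1597*(-1/174) = 1597/174)
h = -1148353/3935748 ≈ -0.29178
I = -152207816/3217723 (I = -40 + 8*(-5874724/6435446) = -40 + 8*(-5874724*1/6435446) = -40 + 8*(-2937362/3217723) = -40 - 23498896/3217723 = -152207816/3217723 ≈ -47.303)
c = 3 + √3215683003930133/19022782 (c = 3 + √(1597/174 - 1148353/3935748) = 3 + √(338087563/38045564) = 3 + √3215683003930133/19022782 ≈ 5.9810)
c/I = (3 + √3215683003930133/19022782)/(-152207816/3217723) = (3 + √3215683003930133/19022782)*(-3217723/152207816) = -9653169/152207816 - 3217723*√3215683003930133/2895416102464112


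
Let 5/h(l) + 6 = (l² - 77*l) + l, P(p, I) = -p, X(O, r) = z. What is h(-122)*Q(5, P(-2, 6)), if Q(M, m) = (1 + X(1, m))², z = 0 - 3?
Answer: 2/2415 ≈ 0.00082816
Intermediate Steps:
z = -3
X(O, r) = -3
Q(M, m) = 4 (Q(M, m) = (1 - 3)² = (-2)² = 4)
h(l) = 5/(-6 + l² - 76*l) (h(l) = 5/(-6 + ((l² - 77*l) + l)) = 5/(-6 + (l² - 76*l)) = 5/(-6 + l² - 76*l))
h(-122)*Q(5, P(-2, 6)) = (5/(-6 + (-122)² - 76*(-122)))*4 = (5/(-6 + 14884 + 9272))*4 = (5/24150)*4 = (5*(1/24150))*4 = (1/4830)*4 = 2/2415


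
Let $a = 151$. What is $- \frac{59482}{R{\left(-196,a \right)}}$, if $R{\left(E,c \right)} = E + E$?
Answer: $\frac{29741}{196} \approx 151.74$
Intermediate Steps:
$R{\left(E,c \right)} = 2 E$
$- \frac{59482}{R{\left(-196,a \right)}} = - \frac{59482}{2 \left(-196\right)} = - \frac{59482}{-392} = \left(-59482\right) \left(- \frac{1}{392}\right) = \frac{29741}{196}$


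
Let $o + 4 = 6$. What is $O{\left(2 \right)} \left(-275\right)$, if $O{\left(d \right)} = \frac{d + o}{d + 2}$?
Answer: $-275$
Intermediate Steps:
$o = 2$ ($o = -4 + 6 = 2$)
$O{\left(d \right)} = 1$ ($O{\left(d \right)} = \frac{d + 2}{d + 2} = \frac{2 + d}{2 + d} = 1$)
$O{\left(2 \right)} \left(-275\right) = 1 \left(-275\right) = -275$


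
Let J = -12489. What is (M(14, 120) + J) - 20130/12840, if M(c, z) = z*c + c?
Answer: -4620931/428 ≈ -10797.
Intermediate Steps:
M(c, z) = c + c*z (M(c, z) = c*z + c = c + c*z)
(M(14, 120) + J) - 20130/12840 = (14*(1 + 120) - 12489) - 20130/12840 = (14*121 - 12489) - 20130*1/12840 = (1694 - 12489) - 671/428 = -10795 - 671/428 = -4620931/428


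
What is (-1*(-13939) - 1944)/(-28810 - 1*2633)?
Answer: -11995/31443 ≈ -0.38148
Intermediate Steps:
(-1*(-13939) - 1944)/(-28810 - 1*2633) = (13939 - 1944)/(-28810 - 2633) = 11995/(-31443) = 11995*(-1/31443) = -11995/31443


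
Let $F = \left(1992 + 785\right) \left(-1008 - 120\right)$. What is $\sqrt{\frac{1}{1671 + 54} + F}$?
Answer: $\frac{i \sqrt{372840575331}}{345} \approx 1769.9 i$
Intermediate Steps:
$F = -3132456$ ($F = 2777 \left(-1128\right) = -3132456$)
$\sqrt{\frac{1}{1671 + 54} + F} = \sqrt{\frac{1}{1671 + 54} - 3132456} = \sqrt{\frac{1}{1725} - 3132456} = \sqrt{- \frac{5403486599}{1725}} = \frac{i \sqrt{372840575331}}{345}$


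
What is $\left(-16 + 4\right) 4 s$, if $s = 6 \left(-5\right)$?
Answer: $1440$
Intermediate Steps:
$s = -30$
$\left(-16 + 4\right) 4 s = \left(-16 + 4\right) 4 \left(-30\right) = \left(-12\right) 4 \left(-30\right) = \left(-48\right) \left(-30\right) = 1440$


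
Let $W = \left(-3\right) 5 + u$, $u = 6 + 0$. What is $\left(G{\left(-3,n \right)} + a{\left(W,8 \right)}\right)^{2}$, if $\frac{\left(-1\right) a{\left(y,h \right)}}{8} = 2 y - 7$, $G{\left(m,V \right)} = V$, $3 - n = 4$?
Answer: $39601$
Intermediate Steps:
$u = 6$
$n = -1$ ($n = 3 - 4 = -1$)
$W = -9$ ($W = \left(-3\right) 5 + 6 = -15 + 6 = -9$)
$a{\left(y,h \right)} = 56 - 16 y$ ($a{\left(y,h \right)} = - 8 \left(2 y - 7\right) = - 8 \left(-7 + 2 y\right) = 56 - 16 y$)
$\left(G{\left(-3,n \right)} + a{\left(W,8 \right)}\right)^{2} = \left(-1 + \left(56 - -144\right)\right)^{2} = \left(-1 + \left(56 + 144\right)\right)^{2} = \left(-1 + 200\right)^{2} = 199^{2} = 39601$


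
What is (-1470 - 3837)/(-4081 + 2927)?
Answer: 5307/1154 ≈ 4.5988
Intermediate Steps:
(-1470 - 3837)/(-4081 + 2927) = -5307/(-1154) = -5307*(-1/1154) = 5307/1154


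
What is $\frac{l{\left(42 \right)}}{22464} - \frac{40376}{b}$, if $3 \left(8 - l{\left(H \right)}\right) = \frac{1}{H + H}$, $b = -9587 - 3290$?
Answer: $\frac{17583967391}{5607366912} \approx 3.1359$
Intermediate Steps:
$b = -12877$
$l{\left(H \right)} = 8 - \frac{1}{6 H}$ ($l{\left(H \right)} = 8 - \frac{1}{3 \left(H + H\right)} = 8 - \frac{1}{3 \cdot 2 H} = 8 - \frac{\frac{1}{2} \frac{1}{H}}{3} = 8 - \frac{1}{6 H}$)
$\frac{l{\left(42 \right)}}{22464} - \frac{40376}{b} = \frac{8 - \frac{1}{6 \cdot 42}}{22464} - \frac{40376}{-12877} = \left(8 - \frac{1}{252}\right) \frac{1}{22464} - - \frac{40376}{12877} = \left(8 - \frac{1}{252}\right) \frac{1}{22464} + \frac{40376}{12877} = \frac{2015}{252} \cdot \frac{1}{22464} + \frac{40376}{12877} = \frac{155}{435456} + \frac{40376}{12877} = \frac{17583967391}{5607366912}$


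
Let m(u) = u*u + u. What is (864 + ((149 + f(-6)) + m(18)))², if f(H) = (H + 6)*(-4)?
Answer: 1836025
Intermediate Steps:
f(H) = -24 - 4*H (f(H) = (6 + H)*(-4) = -24 - 4*H)
m(u) = u + u² (m(u) = u² + u = u + u²)
(864 + ((149 + f(-6)) + m(18)))² = (864 + ((149 + (-24 - 4*(-6))) + 18*(1 + 18)))² = (864 + ((149 + (-24 + 24)) + 18*19))² = (864 + ((149 + 0) + 342))² = (864 + (149 + 342))² = (864 + 491)² = 1355² = 1836025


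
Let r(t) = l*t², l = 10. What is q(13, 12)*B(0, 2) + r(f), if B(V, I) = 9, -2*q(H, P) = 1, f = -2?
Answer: 71/2 ≈ 35.500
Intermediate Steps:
q(H, P) = -½ (q(H, P) = -½*1 = -½)
r(t) = 10*t²
q(13, 12)*B(0, 2) + r(f) = -½*9 + 10*(-2)² = -9/2 + 10*4 = -9/2 + 40 = 71/2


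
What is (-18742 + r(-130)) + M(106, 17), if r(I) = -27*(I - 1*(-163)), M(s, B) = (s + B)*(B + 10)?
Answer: -16312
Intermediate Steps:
M(s, B) = (10 + B)*(B + s) (M(s, B) = (B + s)*(10 + B) = (10 + B)*(B + s))
r(I) = -4401 - 27*I (r(I) = -27*(I + 163) = -27*(163 + I) = -4401 - 27*I)
(-18742 + r(-130)) + M(106, 17) = (-18742 + (-4401 - 27*(-130))) + (17**2 + 10*17 + 10*106 + 17*106) = (-18742 + (-4401 + 3510)) + (289 + 170 + 1060 + 1802) = (-18742 - 891) + 3321 = -19633 + 3321 = -16312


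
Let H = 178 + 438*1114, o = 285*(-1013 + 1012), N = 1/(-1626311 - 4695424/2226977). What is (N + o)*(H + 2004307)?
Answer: -2572678161419657675404/3621761887271 ≈ -7.1034e+8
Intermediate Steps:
N = -2226977/3621761887271 (N = 1/(-1626311 - 4695424*1/2226977) = 1/(-1626311 - 4695424/2226977) = 1/(-3621761887271/2226977) = -2226977/3621761887271 ≈ -6.1489e-7)
o = -285 (o = 285*(-1) = -285)
H = 488110 (H = 178 + 487932 = 488110)
(N + o)*(H + 2004307) = (-2226977/3621761887271 - 285)*(488110 + 2004307) = -1032202140099212/3621761887271*2492417 = -2572678161419657675404/3621761887271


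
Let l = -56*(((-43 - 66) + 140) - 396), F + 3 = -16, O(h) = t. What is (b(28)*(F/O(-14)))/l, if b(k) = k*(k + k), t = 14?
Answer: -38/365 ≈ -0.10411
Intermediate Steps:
O(h) = 14
F = -19 (F = -3 - 16 = -19)
b(k) = 2*k² (b(k) = k*(2*k) = 2*k²)
l = 20440 (l = -56*((-109 + 140) - 396) = -56*(31 - 396) = -56*(-365) = 20440)
(b(28)*(F/O(-14)))/l = ((2*28²)*(-19/14))/20440 = ((2*784)*(-19*1/14))*(1/20440) = (1568*(-19/14))*(1/20440) = -2128*1/20440 = -38/365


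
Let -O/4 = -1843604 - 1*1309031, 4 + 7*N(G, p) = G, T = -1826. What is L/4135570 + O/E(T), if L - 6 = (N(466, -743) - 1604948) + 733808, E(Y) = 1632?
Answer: 6518793665603/843656280 ≈ 7726.8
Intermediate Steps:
N(G, p) = -4/7 + G/7
L = -871068 (L = 6 + (((-4/7 + (1/7)*466) - 1604948) + 733808) = 6 + (((-4/7 + 466/7) - 1604948) + 733808) = 6 + ((66 - 1604948) + 733808) = 6 + (-1604882 + 733808) = 6 - 871074 = -871068)
O = 12610540 (O = -4*(-1843604 - 1*1309031) = -4*(-1843604 - 1309031) = -4*(-3152635) = 12610540)
L/4135570 + O/E(T) = -871068/4135570 + 12610540/1632 = -871068*1/4135570 + 12610540*(1/1632) = -435534/2067785 + 3152635/408 = 6518793665603/843656280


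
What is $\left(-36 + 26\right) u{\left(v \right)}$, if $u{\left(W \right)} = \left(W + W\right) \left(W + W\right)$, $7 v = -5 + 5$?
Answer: $0$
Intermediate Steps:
$v = 0$ ($v = \frac{-5 + 5}{7} = \frac{1}{7} \cdot 0 = 0$)
$u{\left(W \right)} = 4 W^{2}$ ($u{\left(W \right)} = 2 W 2 W = 4 W^{2}$)
$\left(-36 + 26\right) u{\left(v \right)} = \left(-36 + 26\right) 4 \cdot 0^{2} = - 10 \cdot 4 \cdot 0 = \left(-10\right) 0 = 0$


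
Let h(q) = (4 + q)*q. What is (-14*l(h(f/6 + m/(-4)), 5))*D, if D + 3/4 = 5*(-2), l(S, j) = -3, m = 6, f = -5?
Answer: -903/2 ≈ -451.50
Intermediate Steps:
h(q) = q*(4 + q)
D = -43/4 (D = -¾ + 5*(-2) = -¾ - 10 = -43/4 ≈ -10.750)
(-14*l(h(f/6 + m/(-4)), 5))*D = -14*(-3)*(-43/4) = 42*(-43/4) = -903/2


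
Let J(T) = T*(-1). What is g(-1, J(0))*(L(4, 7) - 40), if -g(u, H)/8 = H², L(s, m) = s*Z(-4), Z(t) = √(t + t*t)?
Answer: 0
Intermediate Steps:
Z(t) = √(t + t²)
L(s, m) = 2*s*√3 (L(s, m) = s*√(-4*(1 - 4)) = s*√(-4*(-3)) = s*√12 = s*(2*√3) = 2*s*√3)
J(T) = -T
g(u, H) = -8*H²
g(-1, J(0))*(L(4, 7) - 40) = (-8*(-1*0)²)*(2*4*√3 - 40) = (-8*0²)*(8*√3 - 40) = (-8*0)*(-40 + 8*√3) = 0*(-40 + 8*√3) = 0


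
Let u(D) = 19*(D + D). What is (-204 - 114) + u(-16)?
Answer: -926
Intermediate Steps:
u(D) = 38*D (u(D) = 19*(2*D) = 38*D)
(-204 - 114) + u(-16) = (-204 - 114) + 38*(-16) = -318 - 608 = -926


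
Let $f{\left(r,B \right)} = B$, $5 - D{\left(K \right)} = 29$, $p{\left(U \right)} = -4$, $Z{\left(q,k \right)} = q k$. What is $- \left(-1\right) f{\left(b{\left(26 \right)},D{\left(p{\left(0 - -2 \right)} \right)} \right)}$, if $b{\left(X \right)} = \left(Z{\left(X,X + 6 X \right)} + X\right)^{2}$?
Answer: $-24$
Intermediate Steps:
$Z{\left(q,k \right)} = k q$
$D{\left(K \right)} = -24$ ($D{\left(K \right)} = 5 - 29 = -24$)
$b{\left(X \right)} = \left(X + 7 X^{2}\right)^{2}$ ($b{\left(X \right)} = \left(\left(X + 6 X\right) X + X\right)^{2} = \left(7 X X + X\right)^{2} = \left(7 X^{2} + X\right)^{2} = \left(X + 7 X^{2}\right)^{2}$)
$- \left(-1\right) f{\left(b{\left(26 \right)},D{\left(p{\left(0 - -2 \right)} \right)} \right)} = - \left(-1\right) \left(-24\right) = \left(-1\right) 24 = -24$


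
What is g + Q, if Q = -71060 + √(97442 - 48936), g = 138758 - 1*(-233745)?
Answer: 301443 + √48506 ≈ 3.0166e+5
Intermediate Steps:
g = 372503 (g = 138758 + 233745 = 372503)
Q = -71060 + √48506 ≈ -70840.
g + Q = 372503 + (-71060 + √48506) = 301443 + √48506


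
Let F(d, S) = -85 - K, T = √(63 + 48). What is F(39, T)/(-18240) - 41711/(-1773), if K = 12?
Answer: 253660207/10779840 ≈ 23.531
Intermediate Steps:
T = √111 ≈ 10.536
F(d, S) = -97 (F(d, S) = -85 - 1*12 = -85 - 12 = -97)
F(39, T)/(-18240) - 41711/(-1773) = -97/(-18240) - 41711/(-1773) = -97*(-1/18240) - 41711*(-1/1773) = 97/18240 + 41711/1773 = 253660207/10779840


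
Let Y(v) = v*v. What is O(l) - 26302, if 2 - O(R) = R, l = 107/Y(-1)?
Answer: -26407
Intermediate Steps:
Y(v) = v**2
l = 107 (l = 107/((-1)**2) = 107/1 = 107*1 = 107)
O(R) = 2 - R
O(l) - 26302 = (2 - 1*107) - 26302 = (2 - 107) - 26302 = -105 - 26302 = -26407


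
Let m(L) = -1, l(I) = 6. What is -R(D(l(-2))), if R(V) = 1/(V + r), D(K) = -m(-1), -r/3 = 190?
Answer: 1/569 ≈ 0.0017575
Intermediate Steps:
r = -570 (r = -3*190 = -570)
D(K) = 1 (D(K) = -1*(-1) = 1)
R(V) = 1/(-570 + V) (R(V) = 1/(V - 570) = 1/(-570 + V))
-R(D(l(-2))) = -1/(-570 + 1) = -1/(-569) = -1*(-1/569) = 1/569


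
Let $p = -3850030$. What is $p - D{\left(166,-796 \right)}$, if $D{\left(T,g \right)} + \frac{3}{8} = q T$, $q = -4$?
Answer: $- \frac{30794925}{8} \approx -3.8494 \cdot 10^{6}$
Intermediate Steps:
$D{\left(T,g \right)} = - \frac{3}{8} - 4 T$
$p - D{\left(166,-796 \right)} = -3850030 - \left(- \frac{3}{8} - 664\right) = -3850030 - - \frac{5315}{8} = -3850030 + \frac{5315}{8} = - \frac{30794925}{8}$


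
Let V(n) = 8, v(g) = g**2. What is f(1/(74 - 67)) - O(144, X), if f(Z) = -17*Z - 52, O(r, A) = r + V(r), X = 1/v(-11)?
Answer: -1445/7 ≈ -206.43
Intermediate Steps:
X = 1/121 (X = 1/((-11)**2) = 1/121 ≈ 0.0082645)
O(r, A) = 8 + r (O(r, A) = r + 8 = 8 + r)
f(Z) = -52 - 17*Z
f(1/(74 - 67)) - O(144, X) = (-52 - 17/(74 - 67)) - (8 + 144) = (-52 - 17/7) - 1*152 = (-52 - 17*1/7) - 152 = (-52 - 17/7) - 152 = -381/7 - 152 = -1445/7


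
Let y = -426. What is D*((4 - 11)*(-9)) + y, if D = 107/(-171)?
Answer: -8843/19 ≈ -465.42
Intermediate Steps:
D = -107/171 (D = 107*(-1/171) = -107/171 ≈ -0.62573)
D*((4 - 11)*(-9)) + y = -107*(4 - 11)*(-9)/171 - 426 = -(-749)*(-9)/171 - 426 = -107/171*63 - 426 = -749/19 - 426 = -8843/19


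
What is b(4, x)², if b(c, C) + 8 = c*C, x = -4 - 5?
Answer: 1936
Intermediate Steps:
x = -9
b(c, C) = -8 + C*c (b(c, C) = -8 + c*C = -8 + C*c)
b(4, x)² = (-8 - 9*4)² = (-8 - 36)² = (-44)² = 1936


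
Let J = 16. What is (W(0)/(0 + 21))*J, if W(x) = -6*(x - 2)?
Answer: 64/7 ≈ 9.1429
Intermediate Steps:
W(x) = 12 - 6*x (W(x) = -6*(-2 + x) = 12 - 6*x)
(W(0)/(0 + 21))*J = ((12 - 6*0)/(0 + 21))*16 = ((12 + 0)/21)*16 = ((1/21)*12)*16 = (4/7)*16 = 64/7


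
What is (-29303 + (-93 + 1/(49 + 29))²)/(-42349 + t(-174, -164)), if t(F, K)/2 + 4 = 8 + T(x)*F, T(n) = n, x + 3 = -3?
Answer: 125673443/244899252 ≈ 0.51316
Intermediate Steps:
x = -6 (x = -3 - 3 = -6)
t(F, K) = 8 - 12*F (t(F, K) = -8 + 2*(8 - 6*F) = -8 + (16 - 12*F) = 8 - 12*F)
(-29303 + (-93 + 1/(49 + 29))²)/(-42349 + t(-174, -164)) = (-29303 + (-93 + 1/(49 + 29))²)/(-42349 + (8 - 12*(-174))) = (-29303 + (-93 + 1/78)²)/(-42349 + (8 + 2088)) = (-29303 + (-93 + 1/78)²)/(-42349 + 2096) = (-29303 + (-7253/78)²)/(-40253) = (-29303 + 52606009/6084)*(-1/40253) = -125673443/6084*(-1/40253) = 125673443/244899252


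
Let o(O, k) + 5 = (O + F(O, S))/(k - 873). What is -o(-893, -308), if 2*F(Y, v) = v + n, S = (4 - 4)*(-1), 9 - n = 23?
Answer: 5005/1181 ≈ 4.2379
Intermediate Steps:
n = -14 (n = 9 - 1*23 = 9 - 23 = -14)
S = 0 (S = 0*(-1) = 0)
F(Y, v) = -7 + v/2 (F(Y, v) = (v - 14)/2 = (-14 + v)/2 = -7 + v/2)
o(O, k) = -5 + (-7 + O)/(-873 + k) (o(O, k) = -5 + (O + (-7 + (1/2)*0))/(k - 873) = -5 + (O + (-7 + 0))/(-873 + k) = -5 + (O - 7)/(-873 + k) = -5 + (-7 + O)/(-873 + k))
-o(-893, -308) = -(4358 - 893 - 5*(-308))/(-873 - 308) = -(4358 - 893 + 1540)/(-1181) = -(-1)*5005/1181 = -1*(-5005/1181) = 5005/1181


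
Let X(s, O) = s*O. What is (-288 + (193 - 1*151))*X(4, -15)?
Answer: 14760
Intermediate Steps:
X(s, O) = O*s
(-288 + (193 - 1*151))*X(4, -15) = (-288 + (193 - 1*151))*(-15*4) = (-288 + (193 - 151))*(-60) = (-288 + 42)*(-60) = -246*(-60) = 14760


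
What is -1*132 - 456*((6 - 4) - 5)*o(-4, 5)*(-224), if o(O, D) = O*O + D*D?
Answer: -12563844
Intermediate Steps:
o(O, D) = D**2 + O**2 (o(O, D) = O**2 + D**2 = D**2 + O**2)
-1*132 - 456*((6 - 4) - 5)*o(-4, 5)*(-224) = -1*132 - 456*((6 - 4) - 5)*(5**2 + (-4)**2)*(-224) = -132 - 456*(2 - 5)*(25 + 16)*(-224) = -132 - 456*(-3*41)*(-224) = -132 - (-56088)*(-224) = -132 - 456*27552 = -132 - 12563712 = -12563844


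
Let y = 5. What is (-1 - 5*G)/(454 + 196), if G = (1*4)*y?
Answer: -101/650 ≈ -0.15538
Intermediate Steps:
G = 20 (G = (1*4)*5 = 4*5 = 20)
(-1 - 5*G)/(454 + 196) = (-1 - 5*20)/(454 + 196) = (-1 - 100)/650 = -101*1/650 = -101/650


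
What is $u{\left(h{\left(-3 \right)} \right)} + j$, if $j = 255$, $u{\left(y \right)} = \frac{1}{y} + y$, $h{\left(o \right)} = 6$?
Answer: $\frac{1567}{6} \approx 261.17$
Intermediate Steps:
$u{\left(y \right)} = y + \frac{1}{y}$
$u{\left(h{\left(-3 \right)} \right)} + j = \left(6 + \frac{1}{6}\right) + 255 = \frac{37}{6} + 255 = \frac{1567}{6}$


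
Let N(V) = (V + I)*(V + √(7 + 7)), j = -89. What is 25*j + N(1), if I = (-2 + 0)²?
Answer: -2220 + 5*√14 ≈ -2201.3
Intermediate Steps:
I = 4 (I = (-2)² = 4)
N(V) = (4 + V)*(V + √14) (N(V) = (V + 4)*(V + √(7 + 7)) = (4 + V)*(V + √14))
25*j + N(1) = 25*(-89) + (1² + 4*1 + 4*√14 + 1*√14) = -2225 + (1 + 4 + 4*√14 + √14) = -2225 + (5 + 5*√14) = -2220 + 5*√14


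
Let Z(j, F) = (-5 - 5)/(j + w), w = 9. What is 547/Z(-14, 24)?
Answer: 547/2 ≈ 273.50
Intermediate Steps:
Z(j, F) = -10/(9 + j) (Z(j, F) = (-5 - 5)/(j + 9) = -10/(9 + j))
547/Z(-14, 24) = 547/((-10/(9 - 14))) = 547/((-10/(-5))) = 547/((-10*(-1/5))) = 547/2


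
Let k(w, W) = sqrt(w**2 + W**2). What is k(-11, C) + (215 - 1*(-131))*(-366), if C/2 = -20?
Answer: -126636 + sqrt(1721) ≈ -1.2659e+5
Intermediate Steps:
C = -40 (C = 2*(-20) = -40)
k(w, W) = sqrt(W**2 + w**2)
k(-11, C) + (215 - 1*(-131))*(-366) = sqrt((-40)**2 + (-11)**2) + (215 - 1*(-131))*(-366) = sqrt(1600 + 121) + (215 + 131)*(-366) = sqrt(1721) + 346*(-366) = sqrt(1721) - 126636 = -126636 + sqrt(1721)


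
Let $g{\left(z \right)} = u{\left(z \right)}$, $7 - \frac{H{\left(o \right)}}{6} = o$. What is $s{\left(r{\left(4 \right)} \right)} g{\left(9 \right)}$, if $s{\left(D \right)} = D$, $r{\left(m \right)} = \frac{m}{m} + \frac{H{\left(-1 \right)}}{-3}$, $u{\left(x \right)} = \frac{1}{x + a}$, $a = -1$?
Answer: $- \frac{15}{8} \approx -1.875$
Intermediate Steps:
$H{\left(o \right)} = 42 - 6 o$
$u{\left(x \right)} = \frac{1}{-1 + x}$ ($u{\left(x \right)} = \frac{1}{x - 1} = \frac{1}{-1 + x}$)
$r{\left(m \right)} = -15$ ($r{\left(m \right)} = \frac{m}{m} + \frac{42 - -6}{-3} = 1 + \left(42 + 6\right) \left(- \frac{1}{3}\right) = 1 + 48 \left(- \frac{1}{3}\right) = 1 - 16 = -15$)
$g{\left(z \right)} = \frac{1}{-1 + z}$
$s{\left(r{\left(4 \right)} \right)} g{\left(9 \right)} = - \frac{15}{-1 + 9} = - \frac{15}{8}$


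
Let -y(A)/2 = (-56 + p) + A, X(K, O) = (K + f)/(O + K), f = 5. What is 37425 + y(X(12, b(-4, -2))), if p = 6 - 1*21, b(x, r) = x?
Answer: 150251/4 ≈ 37563.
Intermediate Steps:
p = -15 (p = 6 - 21 = -15)
X(K, O) = (5 + K)/(K + O) (X(K, O) = (K + 5)/(O + K) = (5 + K)/(K + O))
y(A) = 142 - 2*A (y(A) = -2*((-56 - 15) + A) = -2*(-71 + A) = 142 - 2*A)
37425 + y(X(12, b(-4, -2))) = 37425 + (142 - 2*(5 + 12)/(12 - 4)) = 37425 + (142 - 2*17/8) = 37425 + (142 - 17/4) = 37425 + 551/4 = 150251/4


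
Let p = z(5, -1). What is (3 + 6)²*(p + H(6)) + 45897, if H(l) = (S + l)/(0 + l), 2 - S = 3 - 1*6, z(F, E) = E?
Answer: 91929/2 ≈ 45965.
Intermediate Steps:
p = -1
S = 5 (S = 2 - (3 - 1*6) = 2 - (3 - 6) = 2 - 1*(-3) = 2 + 3 = 5)
H(l) = (5 + l)/l (H(l) = (5 + l)/(0 + l) = (5 + l)/l)
(3 + 6)²*(p + H(6)) + 45897 = (3 + 6)²*(-1 + (5 + 6)/6) + 45897 = 9²*(-1 + (⅙)*11) + 45897 = 81*(-1 + 11/6) + 45897 = 81*(⅚) + 45897 = 135/2 + 45897 = 91929/2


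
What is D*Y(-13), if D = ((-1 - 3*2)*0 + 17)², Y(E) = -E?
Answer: 3757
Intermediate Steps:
D = 289 (D = ((-1 - 6)*0 + 17)² = (-7*0 + 17)² = (0 + 17)² = 17² = 289)
D*Y(-13) = 289*(-1*(-13)) = 289*13 = 3757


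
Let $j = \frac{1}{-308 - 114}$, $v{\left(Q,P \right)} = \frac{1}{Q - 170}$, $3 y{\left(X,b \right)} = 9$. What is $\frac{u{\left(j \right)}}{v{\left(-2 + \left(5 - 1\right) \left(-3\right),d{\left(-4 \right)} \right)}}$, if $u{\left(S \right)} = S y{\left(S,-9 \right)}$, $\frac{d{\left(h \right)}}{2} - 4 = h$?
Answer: $\frac{276}{211} \approx 1.3081$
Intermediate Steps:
$y{\left(X,b \right)} = 3$ ($y{\left(X,b \right)} = \frac{1}{3} \cdot 9 = 3$)
$d{\left(h \right)} = 8 + 2 h$
$v{\left(Q,P \right)} = \frac{1}{-170 + Q}$
$j = - \frac{1}{422}$ ($j = \frac{1}{-422} = - \frac{1}{422} \approx -0.0023697$)
$u{\left(S \right)} = 3 S$ ($u{\left(S \right)} = S 3 = 3 S$)
$\frac{u{\left(j \right)}}{v{\left(-2 + \left(5 - 1\right) \left(-3\right),d{\left(-4 \right)} \right)}} = \frac{3 \left(- \frac{1}{422}\right)}{\frac{1}{-170 + \left(-2 + \left(5 - 1\right) \left(-3\right)\right)}} = - \frac{3}{422 \frac{1}{-170 + \left(-2 + 4 \left(-3\right)\right)}} = - \frac{3}{422 \frac{1}{-170 - 14}} = - \frac{3}{422 \frac{1}{-184}} = - \frac{3}{422 \left(- \frac{1}{184}\right)} = \left(- \frac{3}{422}\right) \left(-184\right) = \frac{276}{211}$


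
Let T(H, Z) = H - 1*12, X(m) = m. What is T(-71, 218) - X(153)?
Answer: -236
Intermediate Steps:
T(H, Z) = -12 + H (T(H, Z) = H - 12 = -12 + H)
T(-71, 218) - X(153) = (-12 - 71) - 1*153 = -83 - 153 = -236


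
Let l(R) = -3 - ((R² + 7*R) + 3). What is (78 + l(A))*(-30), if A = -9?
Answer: -1620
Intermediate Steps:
l(R) = -6 - R² - 7*R (l(R) = -3 - (3 + R² + 7*R) = -3 + (-3 - R² - 7*R) = -6 - R² - 7*R)
(78 + l(A))*(-30) = (78 + (-6 - 1*(-9)² - 7*(-9)))*(-30) = (78 + (-6 - 1*81 + 63))*(-30) = (78 + (-6 - 81 + 63))*(-30) = (78 - 24)*(-30) = 54*(-30) = -1620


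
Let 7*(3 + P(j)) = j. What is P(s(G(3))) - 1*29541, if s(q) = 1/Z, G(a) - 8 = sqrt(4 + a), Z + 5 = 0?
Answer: -1034041/35 ≈ -29544.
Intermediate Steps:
Z = -5 (Z = -5 + 0 = -5)
G(a) = 8 + sqrt(4 + a)
s(q) = -1/5 (s(q) = 1/(-5) = -1/5)
P(j) = -3 + j/7
P(s(G(3))) - 1*29541 = (-3 + (1/7)*(-1/5)) - 1*29541 = (-3 - 1/35) - 29541 = -106/35 - 29541 = -1034041/35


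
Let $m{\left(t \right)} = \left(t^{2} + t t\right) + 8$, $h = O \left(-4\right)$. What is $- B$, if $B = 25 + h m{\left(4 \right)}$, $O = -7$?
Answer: $-1145$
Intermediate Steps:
$h = 28$ ($h = \left(-7\right) \left(-4\right) = 28$)
$m{\left(t \right)} = 8 + 2 t^{2}$ ($m{\left(t \right)} = \left(t^{2} + t^{2}\right) + 8 = 2 t^{2} + 8 = 8 + 2 t^{2}$)
$B = 1145$ ($B = 25 + 28 \left(8 + 2 \cdot 4^{2}\right) = 25 + 28 \left(8 + 2 \cdot 16\right) = 25 + 28 \left(8 + 32\right) = 25 + 28 \cdot 40 = 25 + 1120 = 1145$)
$- B = \left(-1\right) 1145 = -1145$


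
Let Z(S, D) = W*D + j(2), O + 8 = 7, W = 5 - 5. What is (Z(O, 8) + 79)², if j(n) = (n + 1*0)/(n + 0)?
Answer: 6400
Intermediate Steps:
W = 0
O = -1 (O = -8 + 7 = -1)
j(n) = 1 (j(n) = (n + 0)/n = n/n = 1)
Z(S, D) = 1 (Z(S, D) = 0*D + 1 = 0 + 1 = 1)
(Z(O, 8) + 79)² = (1 + 79)² = 80² = 6400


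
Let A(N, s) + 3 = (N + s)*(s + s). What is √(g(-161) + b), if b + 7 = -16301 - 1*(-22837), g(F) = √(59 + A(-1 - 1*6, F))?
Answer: √(6529 + 2*√13538) ≈ 82.230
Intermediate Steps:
A(N, s) = -3 + 2*s*(N + s) (A(N, s) = -3 + (N + s)*(s + s) = -3 + (N + s)*(2*s) = -3 + 2*s*(N + s))
g(F) = √(56 - 14*F + 2*F²) (g(F) = √(59 + (-3 + 2*F² + 2*(-1 - 1*6)*F)) = √(59 + (-3 + 2*F² + 2*(-1 - 6)*F)) = √(59 + (-3 + 2*F² + 2*(-7)*F)) = √(59 + (-3 + 2*F² - 14*F)) = √(59 + (-3 - 14*F + 2*F²)) = √(56 - 14*F + 2*F²))
b = 6529 (b = -7 + (-16301 - 1*(-22837)) = -7 + (-16301 + 22837) = -7 + 6536 = 6529)
√(g(-161) + b) = √(√(56 - 14*(-161) + 2*(-161)²) + 6529) = √(√(56 + 2254 + 2*25921) + 6529) = √(√(56 + 2254 + 51842) + 6529) = √(√54152 + 6529) = √(2*√13538 + 6529) = √(6529 + 2*√13538)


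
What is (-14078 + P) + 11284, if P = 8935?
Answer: 6141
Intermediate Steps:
(-14078 + P) + 11284 = (-14078 + 8935) + 11284 = -5143 + 11284 = 6141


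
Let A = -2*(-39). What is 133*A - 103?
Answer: 10271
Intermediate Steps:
A = 78
133*A - 103 = 133*78 - 103 = 10374 - 103 = 10271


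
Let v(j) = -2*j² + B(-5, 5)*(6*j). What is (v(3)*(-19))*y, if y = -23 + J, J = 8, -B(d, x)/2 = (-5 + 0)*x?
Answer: 251370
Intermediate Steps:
B(d, x) = 10*x (B(d, x) = -2*(-5 + 0)*x = -(-10)*x = 10*x)
v(j) = -2*j² + 300*j (v(j) = -2*j² + (10*5)*(6*j) = -2*j² + 50*(6*j) = -2*j² + 300*j)
y = -15 (y = -23 + 8 = -15)
(v(3)*(-19))*y = ((2*3*(150 - 1*3))*(-19))*(-15) = ((2*3*(150 - 3))*(-19))*(-15) = ((2*3*147)*(-19))*(-15) = (882*(-19))*(-15) = -16758*(-15) = 251370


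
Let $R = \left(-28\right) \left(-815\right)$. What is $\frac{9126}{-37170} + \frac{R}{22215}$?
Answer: $\frac{7172059}{9174795} \approx 0.78171$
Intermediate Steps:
$R = 22820$
$\frac{9126}{-37170} + \frac{R}{22215} = \frac{9126}{-37170} + \frac{22820}{22215} = 9126 \left(- \frac{1}{37170}\right) + 22820 \cdot \frac{1}{22215} = - \frac{507}{2065} + \frac{4564}{4443} = \frac{7172059}{9174795}$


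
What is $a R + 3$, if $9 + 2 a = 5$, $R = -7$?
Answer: $17$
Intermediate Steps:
$a = -2$ ($a = - \frac{9}{2} + \frac{1}{2} \cdot 5 = - \frac{9}{2} + \frac{5}{2} = -2$)
$a R + 3 = \left(-2\right) \left(-7\right) + 3 = 14 + 3 = 17$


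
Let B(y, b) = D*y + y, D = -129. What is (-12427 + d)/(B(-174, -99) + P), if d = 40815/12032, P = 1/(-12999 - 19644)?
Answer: -4879503353907/8747563536640 ≈ -0.55781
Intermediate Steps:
B(y, b) = -128*y (B(y, b) = -129*y + y = -128*y)
P = -1/32643 (P = 1/(-32643) = -1/32643 ≈ -3.0634e-5)
d = 40815/12032 (d = 40815*(1/12032) = 40815/12032 ≈ 3.3922)
(-12427 + d)/(B(-174, -99) + P) = (-12427 + 40815/12032)/(-128*(-174) - 1/32643) = -149480849/(12032*(22272 - 1/32643)) = -149480849/(12032*727024895/32643) = -149480849/12032*32643/727024895 = -4879503353907/8747563536640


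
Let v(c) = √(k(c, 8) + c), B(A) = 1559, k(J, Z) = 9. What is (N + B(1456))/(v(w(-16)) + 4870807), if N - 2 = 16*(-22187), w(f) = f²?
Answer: -1721494188817/23724760830984 + 353431*√265/23724760830984 ≈ -0.072561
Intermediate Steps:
v(c) = √(9 + c)
N = -354990 (N = 2 + 16*(-22187) = 2 - 354992 = -354990)
(N + B(1456))/(v(w(-16)) + 4870807) = (-354990 + 1559)/(√(9 + (-16)²) + 4870807) = -353431/(√(9 + 256) + 4870807) = -353431/(√265 + 4870807) = -353431/(4870807 + √265)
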